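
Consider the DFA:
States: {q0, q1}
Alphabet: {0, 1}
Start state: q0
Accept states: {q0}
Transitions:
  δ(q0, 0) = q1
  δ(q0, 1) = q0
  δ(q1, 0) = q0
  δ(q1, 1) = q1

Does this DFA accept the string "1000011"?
Processing string "1000011":
  q0 --1--> q0
  q0 --0--> q1
  q1 --0--> q0
  q0 --0--> q1
  q1 --0--> q0
  q0 --1--> q0
  q0 --1--> q0
Final state: q0
Accept states: {q0}
q0 is an accept state, so the string is accepted.

Final answer: Yes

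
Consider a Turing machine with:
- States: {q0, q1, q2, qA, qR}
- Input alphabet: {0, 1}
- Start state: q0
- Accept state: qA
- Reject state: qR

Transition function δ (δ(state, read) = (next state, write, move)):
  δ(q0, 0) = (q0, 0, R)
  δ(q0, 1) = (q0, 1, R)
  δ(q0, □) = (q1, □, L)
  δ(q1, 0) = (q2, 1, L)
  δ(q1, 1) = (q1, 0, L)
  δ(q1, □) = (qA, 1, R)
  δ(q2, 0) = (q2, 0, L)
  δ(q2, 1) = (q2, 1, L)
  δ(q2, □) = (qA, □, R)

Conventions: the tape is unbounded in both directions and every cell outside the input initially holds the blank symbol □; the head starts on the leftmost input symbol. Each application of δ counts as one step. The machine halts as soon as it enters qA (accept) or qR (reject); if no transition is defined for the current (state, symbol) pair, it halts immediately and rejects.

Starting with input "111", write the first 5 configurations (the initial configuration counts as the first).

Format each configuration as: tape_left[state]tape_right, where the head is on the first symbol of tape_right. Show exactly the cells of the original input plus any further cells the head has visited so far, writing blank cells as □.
Step 0: [q0]111 (head at position 0)
Step 1: δ(q0, 1) = (q0, 1, R)  ⊢  1[q0]11 (head at position 1)
Step 2: δ(q0, 1) = (q0, 1, R)  ⊢  11[q0]1 (head at position 2)
Step 3: δ(q0, 1) = (q0, 1, R)  ⊢  111[q0]□ (head at position 3)
Step 4: δ(q0, □) = (q1, □, L)  ⊢  11[q1]1□ (head at position 2)

Final answer: [q0]111 ⊢ 1[q0]11 ⊢ 11[q0]1 ⊢ 111[q0]□ ⊢ 11[q1]1□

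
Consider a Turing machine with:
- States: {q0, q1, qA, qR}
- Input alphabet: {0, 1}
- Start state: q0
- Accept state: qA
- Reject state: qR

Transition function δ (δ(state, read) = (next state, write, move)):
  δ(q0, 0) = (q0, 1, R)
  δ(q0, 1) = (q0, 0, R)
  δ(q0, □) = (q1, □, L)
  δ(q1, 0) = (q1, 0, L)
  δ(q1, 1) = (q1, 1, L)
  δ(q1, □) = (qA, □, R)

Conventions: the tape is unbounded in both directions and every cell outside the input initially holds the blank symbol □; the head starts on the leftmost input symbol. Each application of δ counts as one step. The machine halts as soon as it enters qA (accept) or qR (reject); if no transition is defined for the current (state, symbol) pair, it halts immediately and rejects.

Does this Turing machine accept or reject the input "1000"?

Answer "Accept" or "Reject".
Step 0: [q0]1000 (head at position 0)
Step 1: δ(q0, 1) = (q0, 0, R)  ⊢  0[q0]000 (head at position 1)
Step 2: δ(q0, 0) = (q0, 1, R)  ⊢  01[q0]00 (head at position 2)
Step 3: δ(q0, 0) = (q0, 1, R)  ⊢  011[q0]0 (head at position 3)
Step 4: δ(q0, 0) = (q0, 1, R)  ⊢  0111[q0]□ (head at position 4)
Step 5: δ(q0, □) = (q1, □, L)  ⊢  011[q1]1□ (head at position 3)
Step 6: δ(q1, 1) = (q1, 1, L)  ⊢  01[q1]11□ (head at position 2)
Step 7: δ(q1, 1) = (q1, 1, L)  ⊢  0[q1]111□ (head at position 1)
Step 8: δ(q1, 1) = (q1, 1, L)  ⊢  [q1]0111□ (head at position 0)
Step 9: δ(q1, 0) = (q1, 0, L)  ⊢  [q1]□0111□ (head at position -1)
Step 10: δ(q1, □) = (qA, □, R)  ⊢  □[qA]0111□ (head at position 0)
The machine is in qA, so it halts and accepts.

Final answer: Accept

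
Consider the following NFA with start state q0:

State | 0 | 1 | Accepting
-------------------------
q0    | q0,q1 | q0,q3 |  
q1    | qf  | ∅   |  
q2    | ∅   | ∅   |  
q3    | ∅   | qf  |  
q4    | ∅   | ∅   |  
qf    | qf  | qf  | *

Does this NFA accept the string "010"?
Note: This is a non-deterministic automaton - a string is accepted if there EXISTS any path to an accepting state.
Track the set of states the NFA could be in: start {q0}
Read '0': {q0} → {q0, q1}
Read '1': {q0, q1} → {q0, q3}
Read '0': {q0, q3} → {q0, q1}
Final set {q0, q1} contains no accepting state → rejected.

Final answer: No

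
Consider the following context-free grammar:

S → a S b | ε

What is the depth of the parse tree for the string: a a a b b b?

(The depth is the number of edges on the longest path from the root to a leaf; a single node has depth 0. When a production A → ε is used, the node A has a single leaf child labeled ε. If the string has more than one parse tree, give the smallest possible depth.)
The only parse tree applies S → a S b 3 times (once per matching a…b pair) and then S → ε.
The S nodes sit at depths 0, 1, …, 3; the innermost S (depth 3) has the single child ε at depth 4.
The terminal leaves a, b are at depths 1..3, so the longest root-to-leaf path is S → S → … → S → ε with 4 edges.
Depth = 4.

Final answer: 4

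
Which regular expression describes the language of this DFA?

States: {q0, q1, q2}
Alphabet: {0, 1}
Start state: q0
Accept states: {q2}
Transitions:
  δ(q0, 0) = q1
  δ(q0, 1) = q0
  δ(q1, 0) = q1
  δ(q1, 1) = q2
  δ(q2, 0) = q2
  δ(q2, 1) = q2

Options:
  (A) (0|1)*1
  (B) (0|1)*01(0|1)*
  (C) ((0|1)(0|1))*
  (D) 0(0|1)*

Testing sample strings against the DFA:
  '00' -> rejected
  '1001' -> accepted
  '10' -> rejected
  '0000' -> rejected
Checking each option for a counterexample:
  (A) (0|1)*1: '1' is rejected by the DFA but matches the regex → eliminated
  (B) (0|1)*01(0|1)*: agrees with the DFA on all strings of length ≤ 4
  (C) ((0|1)(0|1))*: ε is rejected by the DFA but matches the regex → eliminated
  (D) 0(0|1)*: '0' is rejected by the DFA but matches the regex → eliminated
Only (B) (0|1)*01(0|1)* is consistent with the DFA.

Final answer: (B) (0|1)*01(0|1)*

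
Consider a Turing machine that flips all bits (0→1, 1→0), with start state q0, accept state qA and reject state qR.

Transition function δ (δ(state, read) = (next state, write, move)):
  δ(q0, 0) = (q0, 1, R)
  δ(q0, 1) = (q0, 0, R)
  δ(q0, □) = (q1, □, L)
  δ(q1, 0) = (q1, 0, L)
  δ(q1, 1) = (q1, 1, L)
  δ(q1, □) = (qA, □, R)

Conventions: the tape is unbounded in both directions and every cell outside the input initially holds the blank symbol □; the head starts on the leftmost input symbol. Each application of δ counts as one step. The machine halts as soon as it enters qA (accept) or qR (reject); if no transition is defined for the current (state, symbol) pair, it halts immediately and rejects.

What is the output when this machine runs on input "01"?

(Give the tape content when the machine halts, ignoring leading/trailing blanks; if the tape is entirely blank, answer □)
Step 0: [q0]01 (head at position 0)
Step 1: δ(q0, 0) = (q0, 1, R)  ⊢  1[q0]1 (head at position 1)
Step 2: δ(q0, 1) = (q0, 0, R)  ⊢  10[q0]□ (head at position 2)
Step 3: δ(q0, □) = (q1, □, L)  ⊢  1[q1]0□ (head at position 1)
Step 4: δ(q1, 0) = (q1, 0, L)  ⊢  [q1]10□ (head at position 0)
Step 5: δ(q1, 1) = (q1, 1, L)  ⊢  [q1]□10□ (head at position -1)
Step 6: δ(q1, □) = (qA, □, R)  ⊢  □[qA]10□ (head at position 0)
The machine is in qA, so it halts and accepts.
Tape content when halted (ignoring surrounding blanks): 10

Final answer: Output: 10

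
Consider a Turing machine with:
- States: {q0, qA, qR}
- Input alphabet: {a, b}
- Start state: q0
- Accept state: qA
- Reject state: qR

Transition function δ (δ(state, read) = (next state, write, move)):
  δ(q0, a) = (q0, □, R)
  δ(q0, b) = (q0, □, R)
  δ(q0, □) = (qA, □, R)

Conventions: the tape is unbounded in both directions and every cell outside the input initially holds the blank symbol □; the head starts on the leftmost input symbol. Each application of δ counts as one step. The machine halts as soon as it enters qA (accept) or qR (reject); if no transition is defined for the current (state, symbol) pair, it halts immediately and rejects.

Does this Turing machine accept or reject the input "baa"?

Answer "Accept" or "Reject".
Step 0: [q0]baa (head at position 0)
Step 1: δ(q0, b) = (q0, □, R)  ⊢  □[q0]aa (head at position 1)
Step 2: δ(q0, a) = (q0, □, R)  ⊢  □□[q0]a (head at position 2)
Step 3: δ(q0, a) = (q0, □, R)  ⊢  □□□[q0]□ (head at position 3)
Step 4: δ(q0, □) = (qA, □, R)  ⊢  □□□□[qA]□ (head at position 4)
The machine is in qA, so it halts and accepts.

Final answer: Accept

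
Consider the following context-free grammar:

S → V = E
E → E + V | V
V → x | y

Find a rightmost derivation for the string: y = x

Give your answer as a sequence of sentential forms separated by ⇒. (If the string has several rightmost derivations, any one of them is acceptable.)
Start with S.
Step 1: the rightmost non-terminal is S; apply S → V = E:  V = E
Step 2: the rightmost non-terminal is E; apply E → V:  V = V
Step 3: the rightmost non-terminal is V; apply V → x:  V = x
Step 4: the rightmost non-terminal is V; apply V → y:  y = x

Final answer: S ⇒ V = E ⇒ V = V ⇒ V = x ⇒ y = x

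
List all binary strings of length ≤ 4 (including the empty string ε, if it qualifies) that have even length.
Checking every binary string of length 0 to 4:
  Length 0: accepted: ε | rejected: (none)
  Length 1: accepted: (none) | rejected: 0, 1
  Length 2: accepted: 00, 01, 10, 11 | rejected: (none)
  Length 3: accepted: (none) | rejected: 000, 001, 010, 011, 100, 101, 110, 111
  Length 4: accepted: 0000, 0001, 0010, 0011, 0100, 0101, 0110, 0111, 1000, 1001, 1010, 1011, 1100, 1101, 1110, 1111 | rejected: (none)
Total: 21 string(s).

Final answer: ε, 00, 01, 10, 11, 0000, 0001, 0010, 0011, 0100, 0101, 0110, 0111, 1000, 1001, 1010, 1011, 1100, 1101, 1110, 1111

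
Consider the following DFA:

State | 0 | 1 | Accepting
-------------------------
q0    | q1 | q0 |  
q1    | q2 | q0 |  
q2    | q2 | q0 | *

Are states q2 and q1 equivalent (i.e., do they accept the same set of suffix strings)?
Try the suffix ε (the empty string).
From q2: q2 — accepting.
From q1: q1 — not accepting.
The two states disagree on this suffix, so they are not equivalent.

Final answer: No. Distinguishing string: ε (the empty string) - accepted from q2 but not from q1.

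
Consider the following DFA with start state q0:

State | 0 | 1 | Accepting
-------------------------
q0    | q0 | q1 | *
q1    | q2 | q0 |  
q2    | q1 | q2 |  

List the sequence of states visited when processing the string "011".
q0 → q0 → q1 → q0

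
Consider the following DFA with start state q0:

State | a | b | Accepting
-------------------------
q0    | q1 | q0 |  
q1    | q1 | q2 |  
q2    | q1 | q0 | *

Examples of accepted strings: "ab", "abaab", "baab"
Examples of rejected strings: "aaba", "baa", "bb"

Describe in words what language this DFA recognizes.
strings over {a,b} ending with 'ab'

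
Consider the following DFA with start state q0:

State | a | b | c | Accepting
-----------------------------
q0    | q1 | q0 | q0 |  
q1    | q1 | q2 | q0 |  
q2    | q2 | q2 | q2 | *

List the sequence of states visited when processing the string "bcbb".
q0 → q0 → q0 → q0 → q0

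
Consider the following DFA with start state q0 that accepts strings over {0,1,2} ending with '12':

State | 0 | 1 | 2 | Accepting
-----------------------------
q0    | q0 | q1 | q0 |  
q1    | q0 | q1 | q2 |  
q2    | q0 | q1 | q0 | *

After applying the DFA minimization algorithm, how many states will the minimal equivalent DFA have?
All 3 states are reachable from q0, so none can be removed as unreachable.
Table-filling: first mark every (accepting, non-accepting) pair as distinguishable (accepting: {q2}; non-accepting: {q0, q1}).
Round 1: (q0, q1) on '2' go to q0 and q2, already distinguishable → mark.
Every pair of states is distinguishable, so the DFA is already minimal.
Equivalence classes: {q0}, {q1}, {q2} → 3 states.

Final answer: 3 states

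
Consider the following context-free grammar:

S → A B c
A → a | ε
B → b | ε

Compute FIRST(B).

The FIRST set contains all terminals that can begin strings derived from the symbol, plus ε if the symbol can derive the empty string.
B → b contributes b; B → ε makes B nullable, contributing ε. FIRST(B) = {b, ε}.

Final answer: {b, ε}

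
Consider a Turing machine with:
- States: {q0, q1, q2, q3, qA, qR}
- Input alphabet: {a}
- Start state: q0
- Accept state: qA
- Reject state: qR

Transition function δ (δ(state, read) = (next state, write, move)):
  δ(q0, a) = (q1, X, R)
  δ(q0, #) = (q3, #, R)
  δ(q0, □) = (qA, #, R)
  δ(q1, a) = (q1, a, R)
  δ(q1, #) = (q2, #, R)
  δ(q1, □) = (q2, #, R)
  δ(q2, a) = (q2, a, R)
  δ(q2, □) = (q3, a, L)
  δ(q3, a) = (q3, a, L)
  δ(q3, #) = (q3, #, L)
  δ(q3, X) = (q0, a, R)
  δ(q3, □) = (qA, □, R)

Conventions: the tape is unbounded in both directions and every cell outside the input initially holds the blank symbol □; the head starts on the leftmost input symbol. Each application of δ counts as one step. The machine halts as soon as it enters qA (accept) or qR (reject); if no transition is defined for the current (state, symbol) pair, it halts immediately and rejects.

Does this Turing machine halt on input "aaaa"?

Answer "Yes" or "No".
Trace (configuration after each step, as tape_left[state]tape_right with head position):
Step 0: [q0]aaaa (head at position 0)
Step 1: X[q1]aaa (head 1)
Step 2: Xa[q1]aa (head 2)
Step 3: Xaa[q1]a (head 3)
Step 4: Xaaa[q1]□ (head 4)
Step 5: Xaaa#[q2]□ (head 5)
Step 6: Xaaa[q3]#a (head 4)
Step 7: Xaa[q3]a#a (head 3)
Step 8: Xa[q3]aa#a (head 2)
Step 9: X[q3]aaa#a (head 1)
Step 10: [q3]Xaaa#a (head 0)
Step 11: a[q0]aaa#a (head 1)
Step 12: aX[q1]aa#a (head 2)
Step 13: aXa[q1]a#a (head 3)
Step 14: aXaa[q1]#a (head 4)
Step 15: aXaa#[q2]a (head 5)
Step 16: aXaa#a[q2]□ (head 6)
Step 17: aXaa#[q3]aa (head 5)
Step 18: aXaa[q3]#aa (head 4)
Step 19: aXa[q3]a#aa (head 3)
Step 20: aX[q3]aa#aa (head 2)
Step 21: a[q3]Xaa#aa (head 1)
Step 22: aa[q0]aa#aa (head 2)
Step 23: aaX[q1]a#aa (head 3)
Step 24: aaXa[q1]#aa (head 4)
Step 25: aaXa#[q2]aa (head 5)
Step 26: aaXa#a[q2]a (head 6)
Step 27: aaXa#aa[q2]□ (head 7)
Step 28: aaXa#a[q3]aa (head 6)
Step 29: aaXa#[q3]aaa (head 5)
Step 30: aaXa[q3]#aaa (head 4)
Step 31: aaX[q3]a#aaa (head 3)
Step 32: aa[q3]Xa#aaa (head 2)
Step 33: aaa[q0]a#aaa (head 3)
Step 34: aaaX[q1]#aaa (head 4)
Step 35: aaaX#[q2]aaa (head 5)
Step 36: aaaX#a[q2]aa (head 6)
Step 37: aaaX#aa[q2]a (head 7)
Step 38: aaaX#aaa[q2]□ (head 8)
Step 39: aaaX#aa[q3]aa (head 7)
Step 40: aaaX#a[q3]aaa (head 6)
Step 41: aaaX#[q3]aaaa (head 5)
Step 42: aaaX[q3]#aaaa (head 4)
Step 43: aaa[q3]X#aaaa (head 3)
Step 44: aaaa[q0]#aaaa (head 4)
Step 45: aaaa#[q3]aaaa (head 5)
Step 46: aaaa[q3]#aaaa (head 4)
Step 47: aaa[q3]a#aaaa (head 3)
Step 48: aa[q3]aa#aaaa (head 2)
Step 49: a[q3]aaa#aaaa (head 1)
Step 50: [q3]aaaa#aaaa (head 0)
Step 51: [q3]□aaaa#aaaa (head -1)
Step 52: □[qA]aaaa#aaaa (head 0)
The machine is in qA, so it halts and accepts.
It halts after 52 steps.

Final answer: Yes - halts after 52 steps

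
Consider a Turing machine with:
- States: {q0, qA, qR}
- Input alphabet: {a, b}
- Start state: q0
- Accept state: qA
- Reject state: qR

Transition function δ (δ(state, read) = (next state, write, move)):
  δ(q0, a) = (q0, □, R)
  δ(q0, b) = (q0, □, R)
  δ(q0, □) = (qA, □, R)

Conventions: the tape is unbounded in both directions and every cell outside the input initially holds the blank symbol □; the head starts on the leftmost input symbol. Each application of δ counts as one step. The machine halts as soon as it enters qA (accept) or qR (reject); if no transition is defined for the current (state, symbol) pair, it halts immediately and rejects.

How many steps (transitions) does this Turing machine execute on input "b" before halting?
Step 0: [q0]b (head at position 0)
Step 1: δ(q0, b) = (q0, □, R)  ⊢  □[q0]□ (head at position 1)
Step 2: δ(q0, □) = (qA, □, R)  ⊢  □□[qA]□ (head at position 2)
The machine is in qA, so it halts and accepts.
Number of transitions executed: 2.

Final answer: 2 steps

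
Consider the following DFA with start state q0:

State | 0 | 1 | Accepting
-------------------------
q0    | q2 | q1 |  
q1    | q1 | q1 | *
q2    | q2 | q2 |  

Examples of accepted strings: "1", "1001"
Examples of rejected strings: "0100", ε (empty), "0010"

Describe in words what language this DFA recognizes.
non-empty binary strings starting with 1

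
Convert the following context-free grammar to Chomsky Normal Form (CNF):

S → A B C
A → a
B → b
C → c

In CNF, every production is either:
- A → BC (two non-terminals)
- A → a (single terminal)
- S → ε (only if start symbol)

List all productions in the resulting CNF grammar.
The grammar has no ε-productions or unit productions to eliminate.
A → a is already in CNF (single terminal) – keep it.
B → b is already in CNF (single terminal) – keep it.
C → c is already in CNF (single terminal) – keep it.
S → A B C has 3 symbols on the right: break it into binary productions S → A X0, X0 → B C.
Resulting CNF grammar (5 productions): A → a; B → b; C → c; S → A X0; X0 → B C

Final answer: A → a; B → b; C → c; S → A X0; X0 → B C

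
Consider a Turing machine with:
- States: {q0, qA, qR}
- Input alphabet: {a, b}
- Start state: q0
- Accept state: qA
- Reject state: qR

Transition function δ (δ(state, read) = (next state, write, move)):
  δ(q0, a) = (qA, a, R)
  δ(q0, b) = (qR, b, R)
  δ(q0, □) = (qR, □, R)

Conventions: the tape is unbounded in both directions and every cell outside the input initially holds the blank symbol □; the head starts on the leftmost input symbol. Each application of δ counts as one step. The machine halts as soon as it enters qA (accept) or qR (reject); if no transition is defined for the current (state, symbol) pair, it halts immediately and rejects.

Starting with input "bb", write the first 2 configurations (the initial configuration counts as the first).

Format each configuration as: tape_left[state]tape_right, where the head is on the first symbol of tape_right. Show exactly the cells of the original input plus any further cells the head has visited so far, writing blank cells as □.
Step 0: [q0]bb (head at position 0)
Step 1: δ(q0, b) = (qR, b, R)  ⊢  b[qR]b (head at position 1)

Final answer: [q0]bb ⊢ b[qR]b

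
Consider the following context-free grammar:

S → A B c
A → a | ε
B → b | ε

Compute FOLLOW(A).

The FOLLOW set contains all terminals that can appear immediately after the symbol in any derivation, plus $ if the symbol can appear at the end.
A occurs in S → A B c followed by B c. Add FIRST(B) minus ε = {b}; B is nullable (B → ε), so what follows B can also follow A: the terminal c. FOLLOW(A) = {b, c}.

Final answer: {b, c}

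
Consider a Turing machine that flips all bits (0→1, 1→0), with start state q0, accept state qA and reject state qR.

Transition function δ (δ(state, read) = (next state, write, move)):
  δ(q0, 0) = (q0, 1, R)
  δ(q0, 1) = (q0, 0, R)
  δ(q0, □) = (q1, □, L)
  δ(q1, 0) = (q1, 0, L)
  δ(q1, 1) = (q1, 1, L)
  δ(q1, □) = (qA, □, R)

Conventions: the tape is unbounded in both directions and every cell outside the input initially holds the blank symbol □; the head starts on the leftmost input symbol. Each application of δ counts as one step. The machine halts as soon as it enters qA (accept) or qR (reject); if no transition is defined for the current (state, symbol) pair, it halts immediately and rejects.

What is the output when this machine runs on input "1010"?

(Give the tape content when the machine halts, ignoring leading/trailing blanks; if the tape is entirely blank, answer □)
Step 0: [q0]1010 (head at position 0)
Step 1: δ(q0, 1) = (q0, 0, R)  ⊢  0[q0]010 (head at position 1)
Step 2: δ(q0, 0) = (q0, 1, R)  ⊢  01[q0]10 (head at position 2)
Step 3: δ(q0, 1) = (q0, 0, R)  ⊢  010[q0]0 (head at position 3)
Step 4: δ(q0, 0) = (q0, 1, R)  ⊢  0101[q0]□ (head at position 4)
Step 5: δ(q0, □) = (q1, □, L)  ⊢  010[q1]1□ (head at position 3)
Step 6: δ(q1, 1) = (q1, 1, L)  ⊢  01[q1]01□ (head at position 2)
Step 7: δ(q1, 0) = (q1, 0, L)  ⊢  0[q1]101□ (head at position 1)
Step 8: δ(q1, 1) = (q1, 1, L)  ⊢  [q1]0101□ (head at position 0)
Step 9: δ(q1, 0) = (q1, 0, L)  ⊢  [q1]□0101□ (head at position -1)
Step 10: δ(q1, □) = (qA, □, R)  ⊢  □[qA]0101□ (head at position 0)
The machine is in qA, so it halts and accepts.
Tape content when halted (ignoring surrounding blanks): 0101

Final answer: Output: 0101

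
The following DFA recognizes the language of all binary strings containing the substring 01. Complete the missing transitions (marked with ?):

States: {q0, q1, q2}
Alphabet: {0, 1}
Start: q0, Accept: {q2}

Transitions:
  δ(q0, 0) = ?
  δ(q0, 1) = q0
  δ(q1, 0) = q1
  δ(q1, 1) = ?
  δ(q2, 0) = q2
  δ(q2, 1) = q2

What each state remembers (consistent with the given transitions and accept states):
  q0: 01 not seen yet and the last symbol was not 0
  q1: 01 not seen yet and the last symbol was 0
  q2: the substring 01 has already been seen
Filling in the missing entries:
  δ(q0, 0): in q0 (01 not seen yet and the last symbol was not 0), after reading 0 we have: 01 not seen yet and the last symbol was 0 → q1
  δ(q1, 1): in q1 (01 not seen yet and the last symbol was 0), after reading 1 we have: the substring 01 has already been seen → q2

Final answer: δ(q0, 0) = q1; δ(q1, 1) = q2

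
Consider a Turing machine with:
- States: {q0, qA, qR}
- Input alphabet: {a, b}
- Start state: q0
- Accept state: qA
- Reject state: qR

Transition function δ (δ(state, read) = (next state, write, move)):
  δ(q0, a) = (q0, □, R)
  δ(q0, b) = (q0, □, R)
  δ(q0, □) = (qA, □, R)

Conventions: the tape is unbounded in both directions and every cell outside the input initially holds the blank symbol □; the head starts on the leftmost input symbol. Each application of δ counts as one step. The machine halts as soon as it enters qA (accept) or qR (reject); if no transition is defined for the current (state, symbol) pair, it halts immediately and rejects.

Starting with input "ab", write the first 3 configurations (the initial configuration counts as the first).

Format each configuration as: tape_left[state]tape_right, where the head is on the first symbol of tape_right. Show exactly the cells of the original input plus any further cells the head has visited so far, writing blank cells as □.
Step 0: [q0]ab (head at position 0)
Step 1: δ(q0, a) = (q0, □, R)  ⊢  □[q0]b (head at position 1)
Step 2: δ(q0, b) = (q0, □, R)  ⊢  □□[q0]□ (head at position 2)

Final answer: [q0]ab ⊢ □[q0]b ⊢ □□[q0]□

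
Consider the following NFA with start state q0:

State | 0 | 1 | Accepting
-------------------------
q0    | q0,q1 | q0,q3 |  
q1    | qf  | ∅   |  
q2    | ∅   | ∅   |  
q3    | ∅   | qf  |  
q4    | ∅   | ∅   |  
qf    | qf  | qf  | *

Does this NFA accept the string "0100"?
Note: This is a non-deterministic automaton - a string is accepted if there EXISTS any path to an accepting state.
Track the set of states the NFA could be in: start {q0}
Read '0': {q0} → {q0, q1}
Read '1': {q0, q1} → {q0, q3}
Read '0': {q0, q3} → {q0, q1}
Read '0': {q0, q1} → {q0, q1, qf}
Final set {q0, q1, qf} contains accepting state(s) {qf} → accepted.

Final answer: Yes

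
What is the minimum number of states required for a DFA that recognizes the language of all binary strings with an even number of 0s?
Language: binary strings with an even number of 0s
Lower bound (Myhill–Nerode): the prefixes ε, 0 are pairwise distinguishable:
  ε vs 0: suffix ε distinguishes them (ε has zero 0s (accepted), 0 has one 0 (rejected))
So any DFA needs at least 2 states.
Upper bound: a DFA with 2 states exists (one state per class above).
Minimum states: 2

Final answer: 2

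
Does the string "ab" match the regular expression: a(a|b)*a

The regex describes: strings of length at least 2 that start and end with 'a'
No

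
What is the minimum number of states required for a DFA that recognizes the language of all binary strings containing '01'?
Language: binary strings containing '01'
Lower bound (Myhill–Nerode): the prefixes ε, 0, 01 are pairwise distinguishable:
  ε vs 01: suffix ε distinguishes them (ε is rejected, 01 is accepted)
  0 vs 01: suffix ε distinguishes them (0 is rejected, 01 is accepted)
  ε vs 0: suffix 1 distinguishes them (ε·1 = 1 is rejected, 0·1 = 01 is accepted)
So any DFA needs at least 3 states.
Upper bound: a DFA with 3 states exists (one state per class above: 'no progress', 'last symbol 0', and 'seen 01' (accepting sink)).
Minimum states: 3

Final answer: 3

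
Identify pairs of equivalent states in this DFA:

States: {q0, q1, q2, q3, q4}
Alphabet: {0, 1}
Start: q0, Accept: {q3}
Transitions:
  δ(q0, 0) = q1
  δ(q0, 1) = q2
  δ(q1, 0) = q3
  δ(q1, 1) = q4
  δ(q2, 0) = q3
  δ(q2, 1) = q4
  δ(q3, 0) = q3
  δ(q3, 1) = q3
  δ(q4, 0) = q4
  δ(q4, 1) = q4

Using the table-filling algorithm:
Round 0 – mark pairs where exactly one state is accepting: (q0,q3), (q1,q3), (q2,q3), (q3,q4)
Round 1 – newly marked: (q0,q1) [on 0: q1 vs q3, already marked]; (q0,q2) [on 0: q1 vs q3, already marked]; (q1,q4) [on 0: q3 vs q4, already marked]; (q2,q4) [on 0: q3 vs q4, already marked]
Round 2 – newly marked: (q0,q4) [on 0: q1 vs q4, already marked]
No further pairs can be marked.
(q1, q2) unmarked: δ(q1,0)=q3, δ(q2,0)=q3; δ(q1,1)=q4, δ(q2,1)=q4 → equivalent
Equivalent pairs: (q1, q2)

Final answer: Equivalent pairs: (q1, q2)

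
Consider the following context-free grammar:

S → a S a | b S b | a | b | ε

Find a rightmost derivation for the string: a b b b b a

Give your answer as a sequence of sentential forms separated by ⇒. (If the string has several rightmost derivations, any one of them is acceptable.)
Start with S.
Step 1: the rightmost non-terminal is S; apply S → a S a:  a S a
Step 2: the rightmost non-terminal is S; apply S → b S b:  a b S b a
Step 3: the rightmost non-terminal is S; apply S → b S b:  a b b S b b a
Step 4: the rightmost non-terminal is S; apply S → ε:  a b b b b a

Final answer: S ⇒ a S a ⇒ a b S b a ⇒ a b b S b b a ⇒ a b b b b a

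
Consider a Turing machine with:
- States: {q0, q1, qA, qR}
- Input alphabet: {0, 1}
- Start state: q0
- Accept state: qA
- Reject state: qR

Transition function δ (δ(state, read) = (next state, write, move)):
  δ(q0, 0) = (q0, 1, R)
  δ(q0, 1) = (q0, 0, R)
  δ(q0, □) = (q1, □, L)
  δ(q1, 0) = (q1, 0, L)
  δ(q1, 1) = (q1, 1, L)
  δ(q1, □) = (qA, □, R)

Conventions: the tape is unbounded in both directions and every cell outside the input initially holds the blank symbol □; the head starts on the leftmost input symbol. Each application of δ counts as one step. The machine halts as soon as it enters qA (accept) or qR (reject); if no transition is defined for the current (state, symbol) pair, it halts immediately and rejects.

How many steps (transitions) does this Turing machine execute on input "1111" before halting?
Step 0: [q0]1111 (head at position 0)
Step 1: δ(q0, 1) = (q0, 0, R)  ⊢  0[q0]111 (head at position 1)
Step 2: δ(q0, 1) = (q0, 0, R)  ⊢  00[q0]11 (head at position 2)
Step 3: δ(q0, 1) = (q0, 0, R)  ⊢  000[q0]1 (head at position 3)
Step 4: δ(q0, 1) = (q0, 0, R)  ⊢  0000[q0]□ (head at position 4)
Step 5: δ(q0, □) = (q1, □, L)  ⊢  000[q1]0□ (head at position 3)
Step 6: δ(q1, 0) = (q1, 0, L)  ⊢  00[q1]00□ (head at position 2)
Step 7: δ(q1, 0) = (q1, 0, L)  ⊢  0[q1]000□ (head at position 1)
Step 8: δ(q1, 0) = (q1, 0, L)  ⊢  [q1]0000□ (head at position 0)
Step 9: δ(q1, 0) = (q1, 0, L)  ⊢  [q1]□0000□ (head at position -1)
Step 10: δ(q1, □) = (qA, □, R)  ⊢  □[qA]0000□ (head at position 0)
The machine is in qA, so it halts and accepts.
Number of transitions executed: 10.

Final answer: 10 steps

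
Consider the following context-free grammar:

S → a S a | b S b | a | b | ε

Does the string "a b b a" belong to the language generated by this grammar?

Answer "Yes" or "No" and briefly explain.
A derivation exists: S ⇒ a S a ⇒ a b S b a ⇒ a b b a (using S → a S a, S → b S b, then S → ε).

Final answer: Yes - a valid derivation exists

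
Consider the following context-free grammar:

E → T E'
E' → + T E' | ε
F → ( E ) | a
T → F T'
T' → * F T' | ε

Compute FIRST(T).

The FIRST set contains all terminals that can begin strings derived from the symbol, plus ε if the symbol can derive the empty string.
FIRST(F): F → ( E ) contributes '(' and F → a contributes 'a', so FIRST(F) = {(, a}. F is not nullable.
FIRST(T): T → F T' begins with F, and F is not nullable, so FIRST(T) = FIRST(F) = {(, a}.

Final answer: {(, a}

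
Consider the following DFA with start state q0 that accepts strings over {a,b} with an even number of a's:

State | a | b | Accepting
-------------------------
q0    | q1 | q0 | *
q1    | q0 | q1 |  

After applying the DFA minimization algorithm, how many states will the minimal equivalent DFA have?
All 2 states are reachable from q0, so none can be removed as unreachable.
Table-filling: first mark every (accepting, non-accepting) pair as distinguishable (accepting: {q0}; non-accepting: {q1}).
Every pair of states is distinguishable, so the DFA is already minimal.
Equivalence classes: {q0}, {q1} → 2 states.

Final answer: 2 states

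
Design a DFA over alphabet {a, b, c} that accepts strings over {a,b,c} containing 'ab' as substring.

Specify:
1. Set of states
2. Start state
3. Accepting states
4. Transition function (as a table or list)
One valid DFA (any DFA recognizing the same language is acceptable):
States: {q0, q1, q2}
Start: q0
Accepting: {q2}
Transitions (accepting states marked with *):
State | a | b | c | Accepting
-----------------------------
q0    | q1 | q0 | q0 |  
q1    | q1 | q2 | q0 |  
q2    | q2 | q2 | q2 | *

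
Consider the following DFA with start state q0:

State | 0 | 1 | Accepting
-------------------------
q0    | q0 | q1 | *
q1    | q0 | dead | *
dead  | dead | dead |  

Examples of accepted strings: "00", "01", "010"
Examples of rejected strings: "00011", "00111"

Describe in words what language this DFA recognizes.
binary strings with no two consecutive 1s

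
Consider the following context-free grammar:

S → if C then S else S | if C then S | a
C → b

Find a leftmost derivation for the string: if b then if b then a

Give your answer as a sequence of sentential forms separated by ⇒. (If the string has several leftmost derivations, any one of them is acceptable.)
Start with S.
Step 1: the leftmost non-terminal is S; apply S → if C then S:  if C then S
Step 2: the leftmost non-terminal is C; apply C → b:  if b then S
Step 3: the leftmost non-terminal is S; apply S → if C then S:  if b then if C then S
Step 4: the leftmost non-terminal is C; apply C → b:  if b then if b then S
Step 5: the leftmost non-terminal is S; apply S → a:  if b then if b then a

Final answer: S ⇒ if C then S ⇒ if b then S ⇒ if b then if C then S ⇒ if b then if b then S ⇒ if b then if b then a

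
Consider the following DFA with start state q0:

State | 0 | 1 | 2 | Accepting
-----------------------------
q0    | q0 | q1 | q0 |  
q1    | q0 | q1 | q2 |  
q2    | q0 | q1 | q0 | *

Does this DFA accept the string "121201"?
Start in q0.
Read '1': q0 → q1
Read '2': q1 → q2
Read '1': q2 → q1
Read '2': q1 → q2
Read '0': q2 → q0
Read '1': q0 → q1
Final state q1 is not accepting, so the string is rejected.

Final answer: No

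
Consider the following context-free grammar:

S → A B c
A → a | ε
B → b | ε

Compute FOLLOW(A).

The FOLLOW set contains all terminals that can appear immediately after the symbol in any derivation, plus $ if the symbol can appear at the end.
A occurs in S → A B c followed by B c. Add FIRST(B) minus ε = {b}; B is nullable (B → ε), so what follows B can also follow A: the terminal c. FOLLOW(A) = {b, c}.

Final answer: {b, c}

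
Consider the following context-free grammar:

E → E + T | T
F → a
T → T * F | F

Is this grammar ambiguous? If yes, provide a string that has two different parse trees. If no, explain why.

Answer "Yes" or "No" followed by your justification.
This is the standard stratified expression grammar: '+' is introduced only by the left-recursive rule E → E + T and '*' only by the left-recursive rule T → T * F, with F → a. For any string, the last '+' must be the one produced at the root E (everything after it is a T containing no '+'), and likewise within each T the last '*' is produced at its root. This fixes the parse tree uniquely (left-associative, '*' binding tighter than '+'), so every string has exactly one parse tree.

Final answer: No - the grammar is unambiguous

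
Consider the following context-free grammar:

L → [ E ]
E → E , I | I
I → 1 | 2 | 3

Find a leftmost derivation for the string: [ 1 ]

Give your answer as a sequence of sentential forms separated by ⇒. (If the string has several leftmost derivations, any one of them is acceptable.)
Start with L.
Step 1: the leftmost non-terminal is L; apply L → [ E ]:  [ E ]
Step 2: the leftmost non-terminal is E; apply E → I:  [ I ]
Step 3: the leftmost non-terminal is I; apply I → 1:  [ 1 ]

Final answer: L ⇒ [ E ] ⇒ [ I ] ⇒ [ 1 ]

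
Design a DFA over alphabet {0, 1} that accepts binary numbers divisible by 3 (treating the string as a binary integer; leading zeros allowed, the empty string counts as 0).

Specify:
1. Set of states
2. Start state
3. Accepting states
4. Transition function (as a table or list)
One valid DFA (any DFA recognizing the same language is acceptable):
States: {q0, q1, q2}
Start: q0
Accepting: {q0}
Transitions (accepting states marked with *):
State | 0 | 1 | Accepting
-------------------------
q0    | q0 | q1 | *
q1    | q2 | q0 |  
q2    | q1 | q2 |  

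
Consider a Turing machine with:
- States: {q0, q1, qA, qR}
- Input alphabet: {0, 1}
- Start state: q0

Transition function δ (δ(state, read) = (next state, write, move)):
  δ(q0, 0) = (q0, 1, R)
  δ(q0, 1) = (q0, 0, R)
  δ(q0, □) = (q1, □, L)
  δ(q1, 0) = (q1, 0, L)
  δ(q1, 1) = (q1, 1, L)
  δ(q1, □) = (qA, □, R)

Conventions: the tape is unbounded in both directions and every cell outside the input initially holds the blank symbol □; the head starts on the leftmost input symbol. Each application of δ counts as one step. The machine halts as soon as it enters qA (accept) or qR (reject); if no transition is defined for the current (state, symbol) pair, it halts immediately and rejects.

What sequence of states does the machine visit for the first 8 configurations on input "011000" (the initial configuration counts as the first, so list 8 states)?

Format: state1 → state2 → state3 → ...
Step 0: [q0]011000 (head at position 0)
Step 1: δ(q0, 0) = (q0, 1, R)  ⊢  1[q0]11000 (head at position 1)
Step 2: δ(q0, 1) = (q0, 0, R)  ⊢  10[q0]1000 (head at position 2)
Step 3: δ(q0, 1) = (q0, 0, R)  ⊢  100[q0]000 (head at position 3)
Step 4: δ(q0, 0) = (q0, 1, R)  ⊢  1001[q0]00 (head at position 4)
Step 5: δ(q0, 0) = (q0, 1, R)  ⊢  10011[q0]0 (head at position 5)
Step 6: δ(q0, 0) = (q0, 1, R)  ⊢  100111[q0]□ (head at position 6)
Step 7: δ(q0, □) = (q1, □, L)  ⊢  10011[q1]1□ (head at position 5)
Reading off the states of these 8 configurations: q0 → q0 → q0 → q0 → q0 → q0 → q0 → q1

Final answer: q0 → q0 → q0 → q0 → q0 → q0 → q0 → q1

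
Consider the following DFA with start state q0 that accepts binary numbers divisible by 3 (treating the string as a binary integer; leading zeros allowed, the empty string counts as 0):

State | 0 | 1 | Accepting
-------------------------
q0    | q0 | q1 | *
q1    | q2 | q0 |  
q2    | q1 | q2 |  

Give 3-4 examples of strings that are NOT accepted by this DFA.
Any strings that end in a non-accepting state work; for example:
"1": q0 → q1; q1 is not accepting → rejected
"001": q0 → q0 → q0 → q1; q1 is not accepting → rejected
"100": q0 → q1 → q2 → q1; q1 is not accepting → rejected
"0001": q0 → q0 → q0 → q0 → q1; q1 is not accepting → rejected

Final answer: "1", "001", "100", "0001"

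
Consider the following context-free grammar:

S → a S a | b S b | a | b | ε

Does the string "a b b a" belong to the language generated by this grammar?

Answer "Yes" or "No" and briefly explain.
A derivation exists: S ⇒ a S a ⇒ a b S b a ⇒ a b b a (using S → a S a, S → b S b, then S → ε).

Final answer: Yes - a valid derivation exists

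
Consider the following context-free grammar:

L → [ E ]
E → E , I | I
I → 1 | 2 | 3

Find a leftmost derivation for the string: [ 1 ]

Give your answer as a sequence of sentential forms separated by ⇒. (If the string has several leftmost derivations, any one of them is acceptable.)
Start with L.
Step 1: the leftmost non-terminal is L; apply L → [ E ]:  [ E ]
Step 2: the leftmost non-terminal is E; apply E → I:  [ I ]
Step 3: the leftmost non-terminal is I; apply I → 1:  [ 1 ]

Final answer: L ⇒ [ E ] ⇒ [ I ] ⇒ [ 1 ]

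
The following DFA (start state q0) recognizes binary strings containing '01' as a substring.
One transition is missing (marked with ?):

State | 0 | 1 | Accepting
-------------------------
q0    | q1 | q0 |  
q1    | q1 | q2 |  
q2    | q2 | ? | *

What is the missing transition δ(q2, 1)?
q2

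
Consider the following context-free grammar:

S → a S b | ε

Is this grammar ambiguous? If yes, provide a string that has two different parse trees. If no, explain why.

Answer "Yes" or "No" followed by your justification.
At every step exactly one production applies: if the remaining string to generate is non-empty it starts with a and ends with b, forcing S → a S b; if it is empty, S → ε is forced. Hence each string a^n b^n has exactly one derivation (S → a S b applied n times, then S → ε) and one parse tree.

Final answer: No - the grammar is unambiguous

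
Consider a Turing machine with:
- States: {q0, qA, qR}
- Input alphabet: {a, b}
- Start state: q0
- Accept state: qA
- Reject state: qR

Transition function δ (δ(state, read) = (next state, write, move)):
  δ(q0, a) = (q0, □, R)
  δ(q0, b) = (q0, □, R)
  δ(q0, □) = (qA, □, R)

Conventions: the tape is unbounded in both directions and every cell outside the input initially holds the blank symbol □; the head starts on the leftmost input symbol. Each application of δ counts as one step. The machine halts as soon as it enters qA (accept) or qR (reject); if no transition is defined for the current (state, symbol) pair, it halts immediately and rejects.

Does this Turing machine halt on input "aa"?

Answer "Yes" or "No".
Step 0: [q0]aa (head at position 0)
Step 1: δ(q0, a) = (q0, □, R)  ⊢  □[q0]a (head at position 1)
Step 2: δ(q0, a) = (q0, □, R)  ⊢  □□[q0]□ (head at position 2)
Step 3: δ(q0, □) = (qA, □, R)  ⊢  □□□[qA]□ (head at position 3)
The machine is in qA, so it halts and accepts.
It halts after 3 steps.

Final answer: Yes - halts after 3 steps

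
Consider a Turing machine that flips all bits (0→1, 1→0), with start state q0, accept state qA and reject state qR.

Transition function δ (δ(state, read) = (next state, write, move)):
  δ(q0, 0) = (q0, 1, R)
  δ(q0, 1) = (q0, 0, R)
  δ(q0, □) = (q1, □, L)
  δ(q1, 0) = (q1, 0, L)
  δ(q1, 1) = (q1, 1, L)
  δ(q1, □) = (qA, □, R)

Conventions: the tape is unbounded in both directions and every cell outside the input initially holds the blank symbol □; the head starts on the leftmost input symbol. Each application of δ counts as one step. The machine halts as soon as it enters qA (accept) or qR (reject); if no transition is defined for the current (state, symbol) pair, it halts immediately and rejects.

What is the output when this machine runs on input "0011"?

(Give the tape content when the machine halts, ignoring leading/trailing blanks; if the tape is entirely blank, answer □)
Step 0: [q0]0011 (head at position 0)
Step 1: δ(q0, 0) = (q0, 1, R)  ⊢  1[q0]011 (head at position 1)
Step 2: δ(q0, 0) = (q0, 1, R)  ⊢  11[q0]11 (head at position 2)
Step 3: δ(q0, 1) = (q0, 0, R)  ⊢  110[q0]1 (head at position 3)
Step 4: δ(q0, 1) = (q0, 0, R)  ⊢  1100[q0]□ (head at position 4)
Step 5: δ(q0, □) = (q1, □, L)  ⊢  110[q1]0□ (head at position 3)
Step 6: δ(q1, 0) = (q1, 0, L)  ⊢  11[q1]00□ (head at position 2)
Step 7: δ(q1, 0) = (q1, 0, L)  ⊢  1[q1]100□ (head at position 1)
Step 8: δ(q1, 1) = (q1, 1, L)  ⊢  [q1]1100□ (head at position 0)
Step 9: δ(q1, 1) = (q1, 1, L)  ⊢  [q1]□1100□ (head at position -1)
Step 10: δ(q1, □) = (qA, □, R)  ⊢  □[qA]1100□ (head at position 0)
The machine is in qA, so it halts and accepts.
Tape content when halted (ignoring surrounding blanks): 1100

Final answer: Output: 1100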